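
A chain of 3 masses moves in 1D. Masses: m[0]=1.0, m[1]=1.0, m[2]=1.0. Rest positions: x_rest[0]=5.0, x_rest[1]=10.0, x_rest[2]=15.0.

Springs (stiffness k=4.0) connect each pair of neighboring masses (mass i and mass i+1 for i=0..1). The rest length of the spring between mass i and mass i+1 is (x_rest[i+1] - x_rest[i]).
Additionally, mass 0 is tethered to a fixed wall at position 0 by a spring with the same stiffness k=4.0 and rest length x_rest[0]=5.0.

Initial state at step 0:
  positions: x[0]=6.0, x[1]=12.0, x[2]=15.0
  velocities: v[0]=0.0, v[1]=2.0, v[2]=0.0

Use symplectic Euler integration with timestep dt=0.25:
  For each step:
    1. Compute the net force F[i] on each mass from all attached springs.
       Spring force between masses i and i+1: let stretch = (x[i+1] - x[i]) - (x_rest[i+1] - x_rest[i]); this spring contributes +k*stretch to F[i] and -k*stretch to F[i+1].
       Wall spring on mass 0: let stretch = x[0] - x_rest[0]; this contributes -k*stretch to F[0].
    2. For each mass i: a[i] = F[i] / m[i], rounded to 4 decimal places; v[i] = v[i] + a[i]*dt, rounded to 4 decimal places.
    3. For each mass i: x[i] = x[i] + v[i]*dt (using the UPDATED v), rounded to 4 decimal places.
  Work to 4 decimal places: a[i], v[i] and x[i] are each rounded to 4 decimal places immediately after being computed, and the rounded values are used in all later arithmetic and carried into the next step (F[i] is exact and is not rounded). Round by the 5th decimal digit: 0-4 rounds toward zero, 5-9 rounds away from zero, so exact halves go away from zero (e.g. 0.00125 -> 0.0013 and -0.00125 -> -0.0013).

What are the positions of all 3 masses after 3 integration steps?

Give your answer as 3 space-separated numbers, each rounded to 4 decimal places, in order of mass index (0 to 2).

Step 0: x=[6.0000 12.0000 15.0000] v=[0.0000 2.0000 0.0000]
Step 1: x=[6.0000 11.7500 15.5000] v=[0.0000 -1.0000 2.0000]
Step 2: x=[5.9375 11.0000 16.3125] v=[-0.2500 -3.0000 3.2500]
Step 3: x=[5.6563 10.3125 17.0469] v=[-1.1250 -2.7500 2.9375]

Answer: 5.6563 10.3125 17.0469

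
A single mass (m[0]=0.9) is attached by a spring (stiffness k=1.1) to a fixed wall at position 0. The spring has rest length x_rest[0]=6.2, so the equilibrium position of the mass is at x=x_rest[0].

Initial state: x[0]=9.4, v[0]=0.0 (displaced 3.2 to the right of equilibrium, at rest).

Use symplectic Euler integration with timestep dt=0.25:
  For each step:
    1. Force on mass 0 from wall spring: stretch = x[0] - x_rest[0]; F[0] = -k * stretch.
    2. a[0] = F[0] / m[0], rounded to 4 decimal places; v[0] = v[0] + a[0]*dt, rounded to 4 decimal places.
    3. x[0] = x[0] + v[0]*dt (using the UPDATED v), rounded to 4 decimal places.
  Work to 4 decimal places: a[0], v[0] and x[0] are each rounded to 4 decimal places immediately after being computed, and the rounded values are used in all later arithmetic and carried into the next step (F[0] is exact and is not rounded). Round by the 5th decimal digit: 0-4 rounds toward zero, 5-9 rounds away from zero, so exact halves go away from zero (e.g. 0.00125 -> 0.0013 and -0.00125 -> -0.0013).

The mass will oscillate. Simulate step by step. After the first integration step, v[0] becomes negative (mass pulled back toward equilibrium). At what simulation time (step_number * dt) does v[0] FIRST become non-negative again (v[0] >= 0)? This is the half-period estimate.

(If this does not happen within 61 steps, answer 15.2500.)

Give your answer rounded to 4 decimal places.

Step 0: x=[9.4000] v=[0.0000]
Step 1: x=[9.1556] v=[-0.9778]
Step 2: x=[8.6854] v=[-1.8809]
Step 3: x=[8.0253] v=[-2.6403]
Step 4: x=[7.2258] v=[-3.1980]
Step 5: x=[6.3479] v=[-3.5115]
Step 6: x=[5.4587] v=[-3.5567]
Step 7: x=[4.6262] v=[-3.3302]
Step 8: x=[3.9139] v=[-2.8493]
Step 9: x=[3.3762] v=[-2.1508]
Step 10: x=[3.0542] v=[-1.2880]
Step 11: x=[2.9725] v=[-0.3268]
Step 12: x=[3.1374] v=[0.6594]
First v>=0 after going negative at step 12, time=3.0000

Answer: 3.0000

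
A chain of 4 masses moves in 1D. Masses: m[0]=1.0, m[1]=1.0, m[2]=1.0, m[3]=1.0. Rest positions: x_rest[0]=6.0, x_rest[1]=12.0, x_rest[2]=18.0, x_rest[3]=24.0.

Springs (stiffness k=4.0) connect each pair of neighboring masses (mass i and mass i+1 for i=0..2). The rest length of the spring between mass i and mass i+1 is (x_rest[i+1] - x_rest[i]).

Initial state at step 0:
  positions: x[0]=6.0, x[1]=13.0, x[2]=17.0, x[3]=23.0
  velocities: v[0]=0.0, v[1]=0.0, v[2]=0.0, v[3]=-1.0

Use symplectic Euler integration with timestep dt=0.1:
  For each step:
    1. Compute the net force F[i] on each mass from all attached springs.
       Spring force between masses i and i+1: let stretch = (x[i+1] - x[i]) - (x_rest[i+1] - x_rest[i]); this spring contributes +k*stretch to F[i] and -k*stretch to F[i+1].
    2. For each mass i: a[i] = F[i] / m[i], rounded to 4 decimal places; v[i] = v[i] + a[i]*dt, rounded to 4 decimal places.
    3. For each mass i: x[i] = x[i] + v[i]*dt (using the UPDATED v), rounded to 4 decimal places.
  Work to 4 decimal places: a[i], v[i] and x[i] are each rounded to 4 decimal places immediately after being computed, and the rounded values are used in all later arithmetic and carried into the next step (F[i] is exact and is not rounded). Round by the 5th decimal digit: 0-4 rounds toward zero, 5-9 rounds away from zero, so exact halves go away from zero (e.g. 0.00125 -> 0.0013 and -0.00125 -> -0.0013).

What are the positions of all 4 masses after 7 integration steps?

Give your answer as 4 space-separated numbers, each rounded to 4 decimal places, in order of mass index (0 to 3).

Answer: 6.4708 11.0865 17.9596 22.7831

Derivation:
Step 0: x=[6.0000 13.0000 17.0000 23.0000] v=[0.0000 0.0000 0.0000 -1.0000]
Step 1: x=[6.0400 12.8800 17.0800 22.9000] v=[0.4000 -1.2000 0.8000 -1.0000]
Step 2: x=[6.1136 12.6544 17.2248 22.8072] v=[0.7360 -2.2560 1.4480 -0.9280]
Step 3: x=[6.2088 12.3500 17.4101 22.7311] v=[0.9523 -3.0442 1.8528 -0.7610]
Step 4: x=[6.3097 12.0023 17.6058 22.6822] v=[1.0088 -3.4766 1.9572 -0.4894]
Step 5: x=[6.3983 11.6511 17.7804 22.6702] v=[0.8858 -3.5122 1.7464 -0.1200]
Step 6: x=[6.4570 11.3349 17.9055 22.7026] v=[0.5869 -3.1616 1.2506 0.3241]
Step 7: x=[6.4708 11.0865 17.9596 22.7831] v=[0.1381 -2.4845 0.5412 0.8053]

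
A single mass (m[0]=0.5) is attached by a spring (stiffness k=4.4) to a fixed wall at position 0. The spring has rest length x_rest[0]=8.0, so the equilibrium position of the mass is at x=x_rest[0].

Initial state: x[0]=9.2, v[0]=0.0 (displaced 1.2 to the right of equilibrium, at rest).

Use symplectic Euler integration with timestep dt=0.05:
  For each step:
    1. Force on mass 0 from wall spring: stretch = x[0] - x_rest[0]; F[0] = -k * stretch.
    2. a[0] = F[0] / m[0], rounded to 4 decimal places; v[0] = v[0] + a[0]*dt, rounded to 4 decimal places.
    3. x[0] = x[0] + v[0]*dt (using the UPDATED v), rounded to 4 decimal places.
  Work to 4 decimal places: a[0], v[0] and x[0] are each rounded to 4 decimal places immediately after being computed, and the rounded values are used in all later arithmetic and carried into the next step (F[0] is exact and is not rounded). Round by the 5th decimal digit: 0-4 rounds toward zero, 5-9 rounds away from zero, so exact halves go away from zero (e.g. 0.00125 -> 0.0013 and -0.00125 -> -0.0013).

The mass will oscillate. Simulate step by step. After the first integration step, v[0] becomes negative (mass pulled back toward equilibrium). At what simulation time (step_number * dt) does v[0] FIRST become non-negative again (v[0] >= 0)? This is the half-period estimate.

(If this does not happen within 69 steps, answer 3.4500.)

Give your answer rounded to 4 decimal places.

Answer: 1.1000

Derivation:
Step 0: x=[9.2000] v=[0.0000]
Step 1: x=[9.1736] v=[-0.5280]
Step 2: x=[9.1214] v=[-1.0444]
Step 3: x=[9.0445] v=[-1.5378]
Step 4: x=[8.9446] v=[-1.9974]
Step 5: x=[8.8240] v=[-2.4130]
Step 6: x=[8.6852] v=[-2.7756]
Step 7: x=[8.5313] v=[-3.0771]
Step 8: x=[8.3658] v=[-3.3109]
Step 9: x=[8.1922] v=[-3.4719]
Step 10: x=[8.0144] v=[-3.5565]
Step 11: x=[7.8363] v=[-3.5628]
Step 12: x=[7.6618] v=[-3.4908]
Step 13: x=[7.4947] v=[-3.3420]
Step 14: x=[7.3387] v=[-3.1197]
Step 15: x=[7.1973] v=[-2.8287]
Step 16: x=[7.0735] v=[-2.4755]
Step 17: x=[6.9701] v=[-2.0678]
Step 18: x=[6.8894] v=[-1.6146]
Step 19: x=[6.8331] v=[-1.1259]
Step 20: x=[6.8025] v=[-0.6125]
Step 21: x=[6.7982] v=[-0.0856]
Step 22: x=[6.8204] v=[0.4432]
First v>=0 after going negative at step 22, time=1.1000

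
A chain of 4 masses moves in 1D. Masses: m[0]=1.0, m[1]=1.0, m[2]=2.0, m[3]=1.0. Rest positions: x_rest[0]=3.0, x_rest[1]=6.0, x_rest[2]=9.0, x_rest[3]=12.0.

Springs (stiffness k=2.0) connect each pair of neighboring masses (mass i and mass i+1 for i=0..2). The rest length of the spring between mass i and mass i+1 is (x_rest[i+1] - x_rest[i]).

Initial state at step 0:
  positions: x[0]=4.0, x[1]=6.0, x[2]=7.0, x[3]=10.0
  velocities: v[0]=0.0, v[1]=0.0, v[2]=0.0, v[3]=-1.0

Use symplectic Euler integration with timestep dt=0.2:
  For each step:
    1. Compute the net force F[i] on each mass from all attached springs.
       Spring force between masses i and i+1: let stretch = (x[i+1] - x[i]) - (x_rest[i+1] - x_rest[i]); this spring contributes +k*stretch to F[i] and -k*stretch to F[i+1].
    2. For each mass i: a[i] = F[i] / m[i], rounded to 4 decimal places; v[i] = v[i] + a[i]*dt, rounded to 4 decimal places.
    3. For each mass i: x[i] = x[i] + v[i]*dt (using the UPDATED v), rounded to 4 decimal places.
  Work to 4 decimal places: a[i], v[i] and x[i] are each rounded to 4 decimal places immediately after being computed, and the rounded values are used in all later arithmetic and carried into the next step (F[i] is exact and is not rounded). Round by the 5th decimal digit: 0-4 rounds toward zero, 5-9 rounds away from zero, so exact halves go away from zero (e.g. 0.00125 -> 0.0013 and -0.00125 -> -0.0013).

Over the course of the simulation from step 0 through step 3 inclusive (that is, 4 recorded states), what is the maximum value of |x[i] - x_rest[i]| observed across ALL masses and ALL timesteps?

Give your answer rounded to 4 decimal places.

Step 0: x=[4.0000 6.0000 7.0000 10.0000] v=[0.0000 0.0000 0.0000 -1.0000]
Step 1: x=[3.9200 5.9200 7.0800 9.8000] v=[-0.4000 -0.4000 0.4000 -1.0000]
Step 2: x=[3.7600 5.7728 7.2224 9.6224] v=[-0.8000 -0.7360 0.7120 -0.8880]
Step 3: x=[3.5210 5.5805 7.4028 9.4928] v=[-1.1949 -0.9613 0.9021 -0.6480]
Max displacement = 2.5072

Answer: 2.5072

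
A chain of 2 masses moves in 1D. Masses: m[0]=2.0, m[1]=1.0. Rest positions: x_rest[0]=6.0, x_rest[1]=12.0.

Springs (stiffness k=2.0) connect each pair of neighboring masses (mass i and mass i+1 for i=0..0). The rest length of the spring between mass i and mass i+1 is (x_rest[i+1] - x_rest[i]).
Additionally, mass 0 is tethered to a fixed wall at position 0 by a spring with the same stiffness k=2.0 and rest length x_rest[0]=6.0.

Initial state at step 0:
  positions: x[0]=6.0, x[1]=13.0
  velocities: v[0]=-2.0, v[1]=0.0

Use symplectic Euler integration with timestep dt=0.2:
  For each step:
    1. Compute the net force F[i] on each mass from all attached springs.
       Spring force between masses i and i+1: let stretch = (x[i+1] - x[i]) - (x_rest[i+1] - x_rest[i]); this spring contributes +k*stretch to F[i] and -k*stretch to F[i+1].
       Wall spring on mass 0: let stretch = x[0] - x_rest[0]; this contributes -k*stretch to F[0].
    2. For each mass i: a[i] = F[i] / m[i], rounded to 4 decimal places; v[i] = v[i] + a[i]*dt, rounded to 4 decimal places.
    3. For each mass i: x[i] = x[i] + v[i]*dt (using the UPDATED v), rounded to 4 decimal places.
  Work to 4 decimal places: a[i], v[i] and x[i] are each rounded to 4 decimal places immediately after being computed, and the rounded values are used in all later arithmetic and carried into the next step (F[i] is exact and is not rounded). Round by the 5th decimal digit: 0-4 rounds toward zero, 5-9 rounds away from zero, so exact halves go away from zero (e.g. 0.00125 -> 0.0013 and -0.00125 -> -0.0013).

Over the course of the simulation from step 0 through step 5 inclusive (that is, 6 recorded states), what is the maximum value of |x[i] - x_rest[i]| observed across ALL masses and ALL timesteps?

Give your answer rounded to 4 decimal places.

Answer: 1.0365

Derivation:
Step 0: x=[6.0000 13.0000] v=[-2.0000 0.0000]
Step 1: x=[5.6400 12.9200] v=[-1.8000 -0.4000]
Step 2: x=[5.3456 12.7376] v=[-1.4720 -0.9120]
Step 3: x=[5.1331 12.4438] v=[-1.0627 -1.4688]
Step 4: x=[5.0077 12.0452] v=[-0.6272 -1.9931]
Step 5: x=[4.9635 11.5636] v=[-0.2212 -2.4081]
Max displacement = 1.0365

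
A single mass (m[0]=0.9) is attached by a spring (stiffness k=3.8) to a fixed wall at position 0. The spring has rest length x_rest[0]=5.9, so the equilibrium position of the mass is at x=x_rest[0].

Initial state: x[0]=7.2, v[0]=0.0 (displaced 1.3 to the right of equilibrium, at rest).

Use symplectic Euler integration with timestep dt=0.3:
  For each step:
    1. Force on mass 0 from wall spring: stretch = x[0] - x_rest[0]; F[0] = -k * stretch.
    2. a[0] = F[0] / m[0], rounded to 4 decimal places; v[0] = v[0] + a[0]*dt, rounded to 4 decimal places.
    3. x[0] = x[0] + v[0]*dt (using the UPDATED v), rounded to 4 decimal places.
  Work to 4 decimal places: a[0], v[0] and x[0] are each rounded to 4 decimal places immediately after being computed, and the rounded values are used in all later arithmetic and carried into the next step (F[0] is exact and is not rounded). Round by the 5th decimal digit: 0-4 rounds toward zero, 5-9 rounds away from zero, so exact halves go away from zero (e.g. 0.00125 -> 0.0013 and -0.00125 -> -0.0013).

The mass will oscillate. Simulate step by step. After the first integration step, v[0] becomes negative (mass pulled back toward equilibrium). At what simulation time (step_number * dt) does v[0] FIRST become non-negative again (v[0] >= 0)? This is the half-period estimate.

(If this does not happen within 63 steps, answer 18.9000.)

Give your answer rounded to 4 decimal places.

Step 0: x=[7.2000] v=[0.0000]
Step 1: x=[6.7060] v=[-1.6467]
Step 2: x=[5.9057] v=[-2.6676]
Step 3: x=[5.1033] v=[-2.6748]
Step 4: x=[4.6036] v=[-1.6657]
Step 5: x=[4.5965] v=[-0.0236]
Step 6: x=[5.0848] v=[1.6275]
First v>=0 after going negative at step 6, time=1.8000

Answer: 1.8000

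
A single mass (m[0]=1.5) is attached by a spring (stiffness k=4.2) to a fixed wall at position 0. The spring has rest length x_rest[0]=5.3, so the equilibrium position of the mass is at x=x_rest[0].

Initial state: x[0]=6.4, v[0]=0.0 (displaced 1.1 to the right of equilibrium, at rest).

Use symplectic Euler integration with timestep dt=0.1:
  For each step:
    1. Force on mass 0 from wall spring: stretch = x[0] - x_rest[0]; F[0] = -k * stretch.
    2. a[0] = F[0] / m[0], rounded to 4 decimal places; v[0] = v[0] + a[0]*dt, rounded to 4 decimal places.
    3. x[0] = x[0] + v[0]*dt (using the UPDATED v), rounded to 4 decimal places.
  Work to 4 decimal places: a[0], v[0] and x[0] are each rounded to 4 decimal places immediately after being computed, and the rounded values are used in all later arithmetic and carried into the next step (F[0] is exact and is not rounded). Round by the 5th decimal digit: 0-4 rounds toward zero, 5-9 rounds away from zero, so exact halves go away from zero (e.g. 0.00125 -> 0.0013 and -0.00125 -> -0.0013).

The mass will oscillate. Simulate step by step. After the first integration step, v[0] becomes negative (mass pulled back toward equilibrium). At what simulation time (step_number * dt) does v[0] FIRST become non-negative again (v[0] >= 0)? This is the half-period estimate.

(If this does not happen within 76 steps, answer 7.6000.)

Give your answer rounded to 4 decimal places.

Answer: 1.9000

Derivation:
Step 0: x=[6.4000] v=[0.0000]
Step 1: x=[6.3692] v=[-0.3080]
Step 2: x=[6.3085] v=[-0.6074]
Step 3: x=[6.2195] v=[-0.8898]
Step 4: x=[6.1048] v=[-1.1473]
Step 5: x=[5.9675] v=[-1.3726]
Step 6: x=[5.8116] v=[-1.5595]
Step 7: x=[5.6413] v=[-1.7028]
Step 8: x=[5.4615] v=[-1.7984]
Step 9: x=[5.2771] v=[-1.8436]
Step 10: x=[5.0934] v=[-1.8372]
Step 11: x=[4.9155] v=[-1.7794]
Step 12: x=[4.7483] v=[-1.6717]
Step 13: x=[4.5966] v=[-1.5172]
Step 14: x=[4.4646] v=[-1.3203]
Step 15: x=[4.3560] v=[-1.0864]
Step 16: x=[4.2738] v=[-0.8221]
Step 17: x=[4.2203] v=[-0.5348]
Step 18: x=[4.1971] v=[-0.2325]
Step 19: x=[4.2047] v=[0.0763]
First v>=0 after going negative at step 19, time=1.9000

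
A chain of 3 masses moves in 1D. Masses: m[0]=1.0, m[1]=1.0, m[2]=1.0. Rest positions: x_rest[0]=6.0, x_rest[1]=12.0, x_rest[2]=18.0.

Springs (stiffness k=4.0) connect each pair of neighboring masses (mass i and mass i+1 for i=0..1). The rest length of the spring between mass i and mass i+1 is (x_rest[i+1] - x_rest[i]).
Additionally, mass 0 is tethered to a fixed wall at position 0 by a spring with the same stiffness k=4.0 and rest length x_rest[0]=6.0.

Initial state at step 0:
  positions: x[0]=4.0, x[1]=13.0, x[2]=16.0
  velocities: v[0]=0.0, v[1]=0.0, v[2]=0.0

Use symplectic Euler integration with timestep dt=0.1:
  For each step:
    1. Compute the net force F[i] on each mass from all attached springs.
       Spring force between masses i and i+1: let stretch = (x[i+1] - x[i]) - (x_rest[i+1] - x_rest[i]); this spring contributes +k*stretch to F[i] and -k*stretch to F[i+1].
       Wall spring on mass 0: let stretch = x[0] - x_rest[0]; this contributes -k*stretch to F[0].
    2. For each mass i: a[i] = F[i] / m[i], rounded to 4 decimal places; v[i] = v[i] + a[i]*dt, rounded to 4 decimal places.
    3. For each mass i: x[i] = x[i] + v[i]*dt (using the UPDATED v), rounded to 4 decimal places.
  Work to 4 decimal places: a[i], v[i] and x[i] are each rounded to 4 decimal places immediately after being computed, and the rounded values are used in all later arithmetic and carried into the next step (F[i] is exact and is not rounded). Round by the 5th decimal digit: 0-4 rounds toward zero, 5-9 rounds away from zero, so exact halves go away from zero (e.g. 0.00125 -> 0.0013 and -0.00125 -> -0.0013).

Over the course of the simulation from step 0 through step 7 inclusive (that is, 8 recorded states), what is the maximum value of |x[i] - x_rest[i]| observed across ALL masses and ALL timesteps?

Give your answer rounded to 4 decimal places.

Step 0: x=[4.0000 13.0000 16.0000] v=[0.0000 0.0000 0.0000]
Step 1: x=[4.2000 12.7600 16.1200] v=[2.0000 -2.4000 1.2000]
Step 2: x=[4.5744 12.3120 16.3456] v=[3.7440 -4.4800 2.2560]
Step 3: x=[5.0753 11.7158 16.6499] v=[5.0093 -5.9616 3.0426]
Step 4: x=[5.6388 11.0514 16.9968] v=[5.6354 -6.6442 3.4690]
Step 5: x=[6.1933 10.4083 17.3459] v=[5.5449 -6.4311 3.4908]
Step 6: x=[6.6687 9.8741 17.6575] v=[4.7536 -5.3421 3.1158]
Step 7: x=[7.0055 9.5230 17.8977] v=[3.3683 -3.5109 2.4024]
Max displacement = 2.4770

Answer: 2.4770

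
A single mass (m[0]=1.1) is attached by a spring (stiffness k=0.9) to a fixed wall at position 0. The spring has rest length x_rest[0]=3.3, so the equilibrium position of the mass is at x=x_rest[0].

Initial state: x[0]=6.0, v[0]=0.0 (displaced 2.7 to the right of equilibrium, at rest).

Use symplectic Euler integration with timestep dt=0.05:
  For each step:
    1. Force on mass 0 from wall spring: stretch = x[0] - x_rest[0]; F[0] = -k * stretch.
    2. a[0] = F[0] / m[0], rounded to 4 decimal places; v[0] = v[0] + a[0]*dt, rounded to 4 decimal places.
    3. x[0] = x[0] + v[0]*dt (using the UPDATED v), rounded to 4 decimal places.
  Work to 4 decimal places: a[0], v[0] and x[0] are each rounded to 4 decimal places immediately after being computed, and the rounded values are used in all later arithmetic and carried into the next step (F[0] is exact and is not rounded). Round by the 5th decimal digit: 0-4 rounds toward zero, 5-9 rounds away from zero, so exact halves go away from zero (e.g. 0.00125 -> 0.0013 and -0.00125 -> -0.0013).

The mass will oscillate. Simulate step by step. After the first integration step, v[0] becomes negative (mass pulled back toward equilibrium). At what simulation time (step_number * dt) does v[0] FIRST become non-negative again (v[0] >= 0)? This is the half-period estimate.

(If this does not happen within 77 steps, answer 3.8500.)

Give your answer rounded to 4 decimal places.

Step 0: x=[6.0000] v=[0.0000]
Step 1: x=[5.9945] v=[-0.1105]
Step 2: x=[5.9835] v=[-0.2207]
Step 3: x=[5.9670] v=[-0.3305]
Step 4: x=[5.9450] v=[-0.4396]
Step 5: x=[5.9176] v=[-0.5478]
Step 6: x=[5.8849] v=[-0.6549]
Step 7: x=[5.8469] v=[-0.7606]
Step 8: x=[5.8037] v=[-0.8648]
Step 9: x=[5.7553] v=[-0.9672]
Step 10: x=[5.7019] v=[-1.0676]
Step 11: x=[5.6436] v=[-1.1659]
Step 12: x=[5.5805] v=[-1.2618]
Step 13: x=[5.5127] v=[-1.3551]
Step 14: x=[5.4404] v=[-1.4456]
Step 15: x=[5.3637] v=[-1.5332]
Step 16: x=[5.2828] v=[-1.6176]
Step 17: x=[5.1979] v=[-1.6987]
Step 18: x=[5.1091] v=[-1.7763]
Step 19: x=[5.0166] v=[-1.8503]
Step 20: x=[4.9206] v=[-1.9205]
Step 21: x=[4.8213] v=[-1.9868]
Step 22: x=[4.7189] v=[-2.0490]
Step 23: x=[4.6136] v=[-2.1070]
Step 24: x=[4.5056] v=[-2.1607]
Step 25: x=[4.3951] v=[-2.2100]
Step 26: x=[4.2824] v=[-2.2548]
Step 27: x=[4.1677] v=[-2.2950]
Step 28: x=[4.0512] v=[-2.3305]
Step 29: x=[3.9331] v=[-2.3612]
Step 30: x=[3.8137] v=[-2.3871]
Step 31: x=[3.6933] v=[-2.4081]
Step 32: x=[3.5721] v=[-2.4242]
Step 33: x=[3.4503] v=[-2.4353]
Step 34: x=[3.3282] v=[-2.4415]
Step 35: x=[3.2061] v=[-2.4427]
Step 36: x=[3.0842] v=[-2.4389]
Step 37: x=[2.9627] v=[-2.4301]
Step 38: x=[2.8419] v=[-2.4163]
Step 39: x=[2.7220] v=[-2.3976]
Step 40: x=[2.6033] v=[-2.3740]
Step 41: x=[2.4860] v=[-2.3455]
Step 42: x=[2.3704] v=[-2.3122]
Step 43: x=[2.2567] v=[-2.2742]
Step 44: x=[2.1451] v=[-2.2315]
Step 45: x=[2.0359] v=[-2.1843]
Step 46: x=[1.9293] v=[-2.1326]
Step 47: x=[1.8255] v=[-2.0765]
Step 48: x=[1.7247] v=[-2.0162]
Step 49: x=[1.6271] v=[-1.9518]
Step 50: x=[1.5329] v=[-1.8834]
Step 51: x=[1.4423] v=[-1.8111]
Step 52: x=[1.3555] v=[-1.7351]
Step 53: x=[1.2727] v=[-1.6556]
Step 54: x=[1.1941] v=[-1.5727]
Step 55: x=[1.1198] v=[-1.4866]
Step 56: x=[1.0499] v=[-1.3974]
Step 57: x=[0.9846] v=[-1.3054]
Step 58: x=[0.9241] v=[-1.2107]
Step 59: x=[0.8684] v=[-1.1135]
Step 60: x=[0.8177] v=[-1.0140]
Step 61: x=[0.7721] v=[-0.9125]
Step 62: x=[0.7316] v=[-0.8091]
Step 63: x=[0.6964] v=[-0.7040]
Step 64: x=[0.6665] v=[-0.5975]
Step 65: x=[0.6420] v=[-0.4898]
Step 66: x=[0.6229] v=[-0.3811]
Step 67: x=[0.6093] v=[-0.2716]
Step 68: x=[0.6012] v=[-0.1615]
Step 69: x=[0.5986] v=[-0.0511]
Step 70: x=[0.6016] v=[0.0594]
First v>=0 after going negative at step 70, time=3.5000

Answer: 3.5000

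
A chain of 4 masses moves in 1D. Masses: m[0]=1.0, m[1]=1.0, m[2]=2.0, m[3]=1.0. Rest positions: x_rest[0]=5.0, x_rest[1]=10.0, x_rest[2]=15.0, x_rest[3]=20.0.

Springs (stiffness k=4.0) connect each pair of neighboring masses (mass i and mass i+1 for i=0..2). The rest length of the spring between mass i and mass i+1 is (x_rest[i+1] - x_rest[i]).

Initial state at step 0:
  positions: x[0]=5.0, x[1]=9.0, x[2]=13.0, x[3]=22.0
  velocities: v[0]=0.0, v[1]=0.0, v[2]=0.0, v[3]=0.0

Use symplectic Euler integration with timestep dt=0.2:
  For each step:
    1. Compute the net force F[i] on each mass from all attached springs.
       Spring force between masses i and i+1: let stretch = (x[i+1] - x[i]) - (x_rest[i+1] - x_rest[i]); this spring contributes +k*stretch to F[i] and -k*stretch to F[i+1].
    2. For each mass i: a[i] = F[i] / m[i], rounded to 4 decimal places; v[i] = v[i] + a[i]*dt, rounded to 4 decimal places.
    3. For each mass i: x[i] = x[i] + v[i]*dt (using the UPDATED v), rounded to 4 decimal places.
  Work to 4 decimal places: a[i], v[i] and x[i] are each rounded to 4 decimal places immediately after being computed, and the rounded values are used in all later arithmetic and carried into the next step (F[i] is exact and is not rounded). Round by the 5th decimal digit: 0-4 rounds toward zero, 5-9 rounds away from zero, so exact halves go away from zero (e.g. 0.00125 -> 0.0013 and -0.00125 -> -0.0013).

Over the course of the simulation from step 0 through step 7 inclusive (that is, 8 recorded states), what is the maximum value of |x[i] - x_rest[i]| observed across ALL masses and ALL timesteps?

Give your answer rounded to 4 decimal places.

Step 0: x=[5.0000 9.0000 13.0000 22.0000] v=[0.0000 0.0000 0.0000 0.0000]
Step 1: x=[4.8400 9.0000 13.4000 21.3600] v=[-0.8000 0.0000 2.0000 -3.2000]
Step 2: x=[4.5456 9.0384 14.0848 20.2464] v=[-1.4720 0.1920 3.4240 -5.5680]
Step 3: x=[4.1700 9.1654 14.8588 18.9469] v=[-1.8778 0.6349 3.8701 -6.4973]
Step 4: x=[3.7937 9.4041 15.5044 17.7933] v=[-1.8815 1.1933 3.2280 -5.7678]
Step 5: x=[3.5151 9.7211 15.8451 17.0735] v=[-1.3932 1.5852 1.7034 -3.5989]
Step 6: x=[3.4294 10.0250 15.7941 16.9572] v=[-0.4284 1.5196 -0.2548 -0.5816]
Step 7: x=[3.5990 10.1967 15.3747 17.4548] v=[0.8481 0.8584 -2.0972 2.4879]
Max displacement = 3.0428

Answer: 3.0428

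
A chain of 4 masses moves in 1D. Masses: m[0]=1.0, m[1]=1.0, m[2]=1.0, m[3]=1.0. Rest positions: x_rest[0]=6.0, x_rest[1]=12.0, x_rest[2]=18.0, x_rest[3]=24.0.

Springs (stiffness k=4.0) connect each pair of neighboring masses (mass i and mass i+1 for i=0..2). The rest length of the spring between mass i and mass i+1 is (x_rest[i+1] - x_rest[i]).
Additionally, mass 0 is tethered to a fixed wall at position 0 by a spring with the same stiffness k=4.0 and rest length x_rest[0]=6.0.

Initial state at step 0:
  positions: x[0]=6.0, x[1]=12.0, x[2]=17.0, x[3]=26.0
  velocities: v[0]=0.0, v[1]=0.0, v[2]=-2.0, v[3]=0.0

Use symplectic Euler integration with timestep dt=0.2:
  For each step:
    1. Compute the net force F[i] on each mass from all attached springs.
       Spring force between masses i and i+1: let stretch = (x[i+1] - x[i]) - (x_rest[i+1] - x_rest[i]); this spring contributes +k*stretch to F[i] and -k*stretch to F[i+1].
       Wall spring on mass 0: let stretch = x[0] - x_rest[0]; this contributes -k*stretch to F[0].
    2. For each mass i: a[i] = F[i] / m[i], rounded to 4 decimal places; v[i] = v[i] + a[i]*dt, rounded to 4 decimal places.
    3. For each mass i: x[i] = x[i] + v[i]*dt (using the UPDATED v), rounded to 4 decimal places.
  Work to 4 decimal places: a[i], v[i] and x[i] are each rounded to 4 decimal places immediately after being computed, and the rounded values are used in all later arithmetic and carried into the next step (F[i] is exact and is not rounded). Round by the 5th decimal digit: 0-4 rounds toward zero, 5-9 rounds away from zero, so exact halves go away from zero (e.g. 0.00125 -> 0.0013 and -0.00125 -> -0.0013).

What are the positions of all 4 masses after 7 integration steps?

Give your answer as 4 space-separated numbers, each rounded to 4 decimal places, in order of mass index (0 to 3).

Answer: 5.8531 12.8156 17.2538 22.6425

Derivation:
Step 0: x=[6.0000 12.0000 17.0000 26.0000] v=[0.0000 0.0000 -2.0000 0.0000]
Step 1: x=[6.0000 11.8400 17.2400 25.5200] v=[0.0000 -0.8000 1.2000 -2.4000]
Step 2: x=[5.9744 11.6096 17.9408 24.6752] v=[-0.1280 -1.1520 3.5040 -4.2240]
Step 3: x=[5.8945 11.4906 18.7061 23.7129] v=[-0.3994 -0.5952 3.8266 -4.8115]
Step 4: x=[5.7669 11.6307 19.1180 22.9095] v=[-0.6381 0.7003 2.0596 -4.0169]
Step 5: x=[5.6548 12.0305 18.9386 22.4595] v=[-0.5606 1.9991 -0.8970 -2.2501]
Step 6: x=[5.6580 12.5155 18.2172 22.4061] v=[0.0161 2.4250 -3.6068 -0.2668]
Step 7: x=[5.8531 12.8156 17.2538 22.6425] v=[0.9757 1.5004 -4.8170 1.1821]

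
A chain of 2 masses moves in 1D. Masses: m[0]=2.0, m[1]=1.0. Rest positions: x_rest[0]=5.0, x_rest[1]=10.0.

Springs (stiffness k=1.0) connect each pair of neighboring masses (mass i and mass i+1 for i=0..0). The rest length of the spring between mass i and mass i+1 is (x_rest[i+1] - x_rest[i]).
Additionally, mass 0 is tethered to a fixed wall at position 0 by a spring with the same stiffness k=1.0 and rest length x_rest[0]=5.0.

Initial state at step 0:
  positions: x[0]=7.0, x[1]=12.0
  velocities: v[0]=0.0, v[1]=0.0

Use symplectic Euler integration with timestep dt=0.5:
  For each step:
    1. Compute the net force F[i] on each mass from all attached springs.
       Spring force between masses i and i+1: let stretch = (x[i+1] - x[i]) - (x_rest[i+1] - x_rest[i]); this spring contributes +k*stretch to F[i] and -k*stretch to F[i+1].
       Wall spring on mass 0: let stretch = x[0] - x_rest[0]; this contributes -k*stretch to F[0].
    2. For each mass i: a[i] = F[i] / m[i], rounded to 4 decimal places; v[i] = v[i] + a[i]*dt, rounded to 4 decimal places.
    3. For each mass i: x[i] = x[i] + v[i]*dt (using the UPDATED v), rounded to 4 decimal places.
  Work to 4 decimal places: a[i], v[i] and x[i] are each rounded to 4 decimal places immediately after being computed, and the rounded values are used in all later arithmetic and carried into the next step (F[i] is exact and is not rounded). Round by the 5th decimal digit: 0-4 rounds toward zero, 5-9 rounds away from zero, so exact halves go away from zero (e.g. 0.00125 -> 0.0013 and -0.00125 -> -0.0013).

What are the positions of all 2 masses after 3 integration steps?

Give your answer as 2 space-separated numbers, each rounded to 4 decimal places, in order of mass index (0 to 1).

Step 0: x=[7.0000 12.0000] v=[0.0000 0.0000]
Step 1: x=[6.7500 12.0000] v=[-0.5000 0.0000]
Step 2: x=[6.3125 11.9375] v=[-0.8750 -0.1250]
Step 3: x=[5.7891 11.7188] v=[-1.0469 -0.4375]

Answer: 5.7891 11.7188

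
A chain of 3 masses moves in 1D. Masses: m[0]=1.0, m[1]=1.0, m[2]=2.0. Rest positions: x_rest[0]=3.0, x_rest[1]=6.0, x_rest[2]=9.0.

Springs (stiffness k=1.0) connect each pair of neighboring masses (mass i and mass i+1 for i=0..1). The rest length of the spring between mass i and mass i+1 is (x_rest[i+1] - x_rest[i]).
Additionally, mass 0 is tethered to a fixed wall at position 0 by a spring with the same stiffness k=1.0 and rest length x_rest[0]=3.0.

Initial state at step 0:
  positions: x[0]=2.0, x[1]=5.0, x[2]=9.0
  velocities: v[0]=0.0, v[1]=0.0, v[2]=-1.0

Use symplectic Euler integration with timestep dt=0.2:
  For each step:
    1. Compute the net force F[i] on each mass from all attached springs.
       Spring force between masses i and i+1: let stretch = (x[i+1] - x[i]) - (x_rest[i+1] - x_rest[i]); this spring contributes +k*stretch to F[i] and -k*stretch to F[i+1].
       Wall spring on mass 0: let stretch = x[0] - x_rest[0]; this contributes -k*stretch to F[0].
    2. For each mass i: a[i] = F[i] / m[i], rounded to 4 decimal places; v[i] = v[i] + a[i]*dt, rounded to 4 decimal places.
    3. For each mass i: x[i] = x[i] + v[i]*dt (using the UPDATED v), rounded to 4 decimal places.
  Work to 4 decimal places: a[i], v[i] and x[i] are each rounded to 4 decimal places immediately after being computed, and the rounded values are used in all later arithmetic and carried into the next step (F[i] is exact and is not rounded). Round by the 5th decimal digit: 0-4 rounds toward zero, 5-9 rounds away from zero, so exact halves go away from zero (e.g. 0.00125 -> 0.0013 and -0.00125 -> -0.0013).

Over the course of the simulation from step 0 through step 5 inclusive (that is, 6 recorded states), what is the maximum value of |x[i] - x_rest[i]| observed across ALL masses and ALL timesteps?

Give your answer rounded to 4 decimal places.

Answer: 1.1848

Derivation:
Step 0: x=[2.0000 5.0000 9.0000] v=[0.0000 0.0000 -1.0000]
Step 1: x=[2.0400 5.0400 8.7800] v=[0.2000 0.2000 -1.1000]
Step 2: x=[2.1184 5.1096 8.5452] v=[0.3920 0.3480 -1.1740]
Step 3: x=[2.2317 5.1970 8.3017] v=[0.5666 0.4369 -1.2176]
Step 4: x=[2.3744 5.2900 8.0561] v=[0.7133 0.4648 -1.2281]
Step 5: x=[2.5387 5.3770 7.8152] v=[0.8215 0.4349 -1.2047]
Max displacement = 1.1848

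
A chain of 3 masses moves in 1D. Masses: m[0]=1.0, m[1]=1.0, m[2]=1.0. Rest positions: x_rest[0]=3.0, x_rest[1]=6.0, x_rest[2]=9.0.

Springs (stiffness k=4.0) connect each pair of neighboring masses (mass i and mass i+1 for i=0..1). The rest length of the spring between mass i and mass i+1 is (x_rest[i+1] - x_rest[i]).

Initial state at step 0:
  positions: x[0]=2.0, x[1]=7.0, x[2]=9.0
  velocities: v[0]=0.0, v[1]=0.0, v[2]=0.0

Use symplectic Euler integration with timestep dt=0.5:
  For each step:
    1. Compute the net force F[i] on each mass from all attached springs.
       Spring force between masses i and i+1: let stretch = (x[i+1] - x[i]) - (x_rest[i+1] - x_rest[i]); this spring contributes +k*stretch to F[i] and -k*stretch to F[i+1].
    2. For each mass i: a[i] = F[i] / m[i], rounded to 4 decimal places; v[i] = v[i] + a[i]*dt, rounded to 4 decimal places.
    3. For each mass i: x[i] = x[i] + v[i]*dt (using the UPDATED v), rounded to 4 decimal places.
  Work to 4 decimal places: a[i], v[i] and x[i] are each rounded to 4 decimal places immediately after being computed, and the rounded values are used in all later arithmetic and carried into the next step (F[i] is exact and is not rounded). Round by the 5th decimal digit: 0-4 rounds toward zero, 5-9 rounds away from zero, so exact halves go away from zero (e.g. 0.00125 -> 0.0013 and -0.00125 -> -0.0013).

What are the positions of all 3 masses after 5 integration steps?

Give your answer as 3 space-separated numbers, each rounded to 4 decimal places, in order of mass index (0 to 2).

Answer: 2.0000 7.0000 9.0000

Derivation:
Step 0: x=[2.0000 7.0000 9.0000] v=[0.0000 0.0000 0.0000]
Step 1: x=[4.0000 4.0000 10.0000] v=[4.0000 -6.0000 2.0000]
Step 2: x=[3.0000 7.0000 8.0000] v=[-2.0000 6.0000 -4.0000]
Step 3: x=[3.0000 7.0000 8.0000] v=[0.0000 0.0000 0.0000]
Step 4: x=[4.0000 4.0000 10.0000] v=[2.0000 -6.0000 4.0000]
Step 5: x=[2.0000 7.0000 9.0000] v=[-4.0000 6.0000 -2.0000]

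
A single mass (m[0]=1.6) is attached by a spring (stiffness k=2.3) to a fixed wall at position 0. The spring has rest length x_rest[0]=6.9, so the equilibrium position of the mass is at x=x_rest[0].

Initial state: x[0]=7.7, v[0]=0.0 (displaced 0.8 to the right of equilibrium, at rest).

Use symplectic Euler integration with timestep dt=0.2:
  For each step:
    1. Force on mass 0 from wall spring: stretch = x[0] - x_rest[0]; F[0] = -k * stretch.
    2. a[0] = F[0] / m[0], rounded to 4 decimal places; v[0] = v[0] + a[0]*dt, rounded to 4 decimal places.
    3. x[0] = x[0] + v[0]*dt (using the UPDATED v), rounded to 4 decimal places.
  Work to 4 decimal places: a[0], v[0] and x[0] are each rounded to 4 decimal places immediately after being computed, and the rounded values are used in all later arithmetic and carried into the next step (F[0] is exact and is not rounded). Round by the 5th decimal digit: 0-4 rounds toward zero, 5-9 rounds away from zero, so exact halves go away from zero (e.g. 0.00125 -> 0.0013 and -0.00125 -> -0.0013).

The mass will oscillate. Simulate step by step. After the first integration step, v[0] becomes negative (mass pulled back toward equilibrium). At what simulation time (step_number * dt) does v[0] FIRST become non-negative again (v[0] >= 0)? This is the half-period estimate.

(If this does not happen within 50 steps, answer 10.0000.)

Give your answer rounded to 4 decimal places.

Answer: 2.8000

Derivation:
Step 0: x=[7.7000] v=[0.0000]
Step 1: x=[7.6540] v=[-0.2300]
Step 2: x=[7.5646] v=[-0.4468]
Step 3: x=[7.4370] v=[-0.6379]
Step 4: x=[7.2785] v=[-0.7923]
Step 5: x=[7.0983] v=[-0.9011]
Step 6: x=[6.9067] v=[-0.9581]
Step 7: x=[6.7147] v=[-0.9600]
Step 8: x=[6.5334] v=[-0.9067]
Step 9: x=[6.3731] v=[-0.8013]
Step 10: x=[6.2431] v=[-0.6498]
Step 11: x=[6.1509] v=[-0.4609]
Step 12: x=[6.1018] v=[-0.2455]
Step 13: x=[6.0986] v=[-0.0160]
Step 14: x=[6.1415] v=[0.2144]
First v>=0 after going negative at step 14, time=2.8000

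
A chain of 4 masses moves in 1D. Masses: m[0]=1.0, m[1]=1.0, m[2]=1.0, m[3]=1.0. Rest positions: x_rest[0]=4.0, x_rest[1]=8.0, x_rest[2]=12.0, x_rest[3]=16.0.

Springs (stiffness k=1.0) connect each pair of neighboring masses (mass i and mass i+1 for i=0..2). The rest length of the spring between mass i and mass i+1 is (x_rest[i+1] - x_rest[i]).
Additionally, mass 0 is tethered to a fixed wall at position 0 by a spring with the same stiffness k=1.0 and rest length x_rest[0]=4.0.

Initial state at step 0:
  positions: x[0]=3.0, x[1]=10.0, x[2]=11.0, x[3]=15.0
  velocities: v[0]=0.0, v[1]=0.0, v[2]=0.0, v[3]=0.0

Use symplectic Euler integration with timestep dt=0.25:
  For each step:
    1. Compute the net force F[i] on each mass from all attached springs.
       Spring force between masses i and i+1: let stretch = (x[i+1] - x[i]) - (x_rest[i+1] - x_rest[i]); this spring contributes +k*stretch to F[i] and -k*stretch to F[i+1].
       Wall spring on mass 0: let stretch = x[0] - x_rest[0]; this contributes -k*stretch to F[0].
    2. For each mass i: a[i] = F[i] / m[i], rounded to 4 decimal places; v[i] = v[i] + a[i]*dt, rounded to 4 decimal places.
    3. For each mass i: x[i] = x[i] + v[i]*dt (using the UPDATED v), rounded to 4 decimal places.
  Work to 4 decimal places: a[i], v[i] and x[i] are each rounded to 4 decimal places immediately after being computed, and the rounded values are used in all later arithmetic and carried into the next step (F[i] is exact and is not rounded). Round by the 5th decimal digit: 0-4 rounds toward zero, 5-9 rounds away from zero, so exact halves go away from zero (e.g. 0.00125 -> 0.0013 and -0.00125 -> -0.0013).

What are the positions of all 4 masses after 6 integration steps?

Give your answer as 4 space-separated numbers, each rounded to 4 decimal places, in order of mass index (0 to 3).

Step 0: x=[3.0000 10.0000 11.0000 15.0000] v=[0.0000 0.0000 0.0000 0.0000]
Step 1: x=[3.2500 9.6250 11.1875 15.0000] v=[1.0000 -1.5000 0.7500 0.0000]
Step 2: x=[3.6953 8.9492 11.5156 15.0117] v=[1.7813 -2.7031 1.3125 0.0469]
Step 3: x=[4.2381 8.1055 11.9018 15.0549] v=[2.1710 -3.3750 1.5449 0.1729]
Step 4: x=[4.7577 7.2573 12.2478 15.1511] v=[2.0783 -3.3928 1.3841 0.3846]
Step 5: x=[5.1362 6.5648 12.4634 15.3158] v=[1.5138 -2.7701 0.8623 0.6588]
Step 6: x=[5.2829 6.1517 12.4886 15.5522] v=[0.5869 -1.6526 0.1008 0.9457]

Answer: 5.2829 6.1517 12.4886 15.5522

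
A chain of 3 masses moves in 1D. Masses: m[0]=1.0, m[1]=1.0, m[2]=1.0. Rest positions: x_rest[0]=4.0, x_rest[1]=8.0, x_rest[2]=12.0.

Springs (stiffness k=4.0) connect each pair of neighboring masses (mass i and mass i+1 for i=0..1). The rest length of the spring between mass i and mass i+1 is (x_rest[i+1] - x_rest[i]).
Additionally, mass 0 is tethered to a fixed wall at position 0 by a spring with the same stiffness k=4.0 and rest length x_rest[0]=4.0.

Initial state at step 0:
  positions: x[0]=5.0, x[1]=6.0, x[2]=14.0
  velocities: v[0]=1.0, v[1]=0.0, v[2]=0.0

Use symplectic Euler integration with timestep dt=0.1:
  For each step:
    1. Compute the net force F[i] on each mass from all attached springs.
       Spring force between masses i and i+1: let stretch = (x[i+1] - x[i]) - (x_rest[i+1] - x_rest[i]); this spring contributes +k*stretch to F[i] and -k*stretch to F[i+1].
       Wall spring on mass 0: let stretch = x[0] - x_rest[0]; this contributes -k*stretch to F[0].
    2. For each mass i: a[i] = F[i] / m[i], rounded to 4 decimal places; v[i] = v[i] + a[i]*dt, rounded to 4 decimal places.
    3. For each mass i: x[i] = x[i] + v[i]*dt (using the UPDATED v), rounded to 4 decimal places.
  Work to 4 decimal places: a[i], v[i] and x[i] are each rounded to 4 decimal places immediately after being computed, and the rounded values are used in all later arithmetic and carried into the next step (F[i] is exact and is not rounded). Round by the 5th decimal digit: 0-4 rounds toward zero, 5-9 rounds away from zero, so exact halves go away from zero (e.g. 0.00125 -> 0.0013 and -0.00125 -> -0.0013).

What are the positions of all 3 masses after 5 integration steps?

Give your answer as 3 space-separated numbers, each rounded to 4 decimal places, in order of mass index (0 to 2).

Step 0: x=[5.0000 6.0000 14.0000] v=[1.0000 0.0000 0.0000]
Step 1: x=[4.9400 6.2800 13.8400] v=[-0.6000 2.8000 -1.6000]
Step 2: x=[4.7360 6.8088 13.5376] v=[-2.0400 5.2880 -3.0240]
Step 3: x=[4.4255 7.5238 13.1261] v=[-3.1053 7.1504 -4.1155]
Step 4: x=[4.0619 8.3390 12.6505] v=[-3.6362 8.1520 -4.7564]
Step 5: x=[3.7069 9.1556 12.1624] v=[-3.5501 8.1658 -4.8810]

Answer: 3.7069 9.1556 12.1624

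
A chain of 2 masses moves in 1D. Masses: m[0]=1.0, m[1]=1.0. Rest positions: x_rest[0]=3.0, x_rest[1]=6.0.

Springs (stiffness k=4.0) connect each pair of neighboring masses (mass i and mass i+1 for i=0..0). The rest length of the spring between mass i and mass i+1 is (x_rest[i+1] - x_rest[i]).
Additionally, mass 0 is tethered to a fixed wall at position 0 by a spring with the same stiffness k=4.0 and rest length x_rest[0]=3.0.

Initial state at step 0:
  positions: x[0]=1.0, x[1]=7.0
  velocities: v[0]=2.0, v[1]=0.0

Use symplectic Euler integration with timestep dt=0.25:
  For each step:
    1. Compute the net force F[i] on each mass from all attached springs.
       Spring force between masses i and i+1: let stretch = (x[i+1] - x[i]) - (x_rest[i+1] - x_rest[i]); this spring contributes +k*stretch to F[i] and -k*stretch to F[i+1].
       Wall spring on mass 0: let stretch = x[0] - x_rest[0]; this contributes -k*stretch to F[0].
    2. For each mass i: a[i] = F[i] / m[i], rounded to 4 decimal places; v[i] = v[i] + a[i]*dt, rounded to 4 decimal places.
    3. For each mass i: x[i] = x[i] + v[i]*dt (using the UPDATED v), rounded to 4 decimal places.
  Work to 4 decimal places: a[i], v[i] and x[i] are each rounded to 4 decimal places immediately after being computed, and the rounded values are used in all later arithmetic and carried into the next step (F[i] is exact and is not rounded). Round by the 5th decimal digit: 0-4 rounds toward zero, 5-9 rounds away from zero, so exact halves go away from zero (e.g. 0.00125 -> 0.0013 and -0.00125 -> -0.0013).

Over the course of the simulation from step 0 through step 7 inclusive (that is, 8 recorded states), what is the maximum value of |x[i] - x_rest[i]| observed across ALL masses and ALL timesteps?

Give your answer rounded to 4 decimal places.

Step 0: x=[1.0000 7.0000] v=[2.0000 0.0000]
Step 1: x=[2.7500 6.2500] v=[7.0000 -3.0000]
Step 2: x=[4.6875 5.3750] v=[7.7500 -3.5000]
Step 3: x=[5.6250 5.0781] v=[3.7500 -1.1875]
Step 4: x=[5.0195 5.6680] v=[-2.4219 2.3594]
Step 5: x=[3.3213 6.8457] v=[-6.7929 4.7109]
Step 6: x=[1.6739 7.8923] v=[-6.5898 4.1865]
Step 7: x=[1.1626 8.1343] v=[-2.0453 0.9681]
Max displacement = 2.6250

Answer: 2.6250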